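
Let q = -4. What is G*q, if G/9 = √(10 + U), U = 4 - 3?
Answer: -36*√11 ≈ -119.40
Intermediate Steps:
U = 1
G = 9*√11 (G = 9*√(10 + 1) = 9*√11 ≈ 29.850)
G*q = (9*√11)*(-4) = -36*√11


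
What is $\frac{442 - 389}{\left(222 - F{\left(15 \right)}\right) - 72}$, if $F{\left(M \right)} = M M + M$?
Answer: $- \frac{53}{90} \approx -0.58889$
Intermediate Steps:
$F{\left(M \right)} = M + M^{2}$ ($F{\left(M \right)} = M^{2} + M = M + M^{2}$)
$\frac{442 - 389}{\left(222 - F{\left(15 \right)}\right) - 72} = \frac{442 - 389}{\left(222 - 15 \left(1 + 15\right)\right) - 72} = \frac{53}{\left(222 - 15 \cdot 16\right) - 72} = \frac{53}{\left(222 - 240\right) - 72} = \frac{53}{-18 - 72} = \frac{53}{-90} = 53 \left(- \frac{1}{90}\right) = - \frac{53}{90}$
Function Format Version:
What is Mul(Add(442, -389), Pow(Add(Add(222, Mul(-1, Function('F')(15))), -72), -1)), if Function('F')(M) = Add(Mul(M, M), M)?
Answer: Rational(-53, 90) ≈ -0.58889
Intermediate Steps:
Function('F')(M) = Add(M, Pow(M, 2)) (Function('F')(M) = Add(Pow(M, 2), M) = Add(M, Pow(M, 2)))
Mul(Add(442, -389), Pow(Add(Add(222, Mul(-1, Function('F')(15))), -72), -1)) = Mul(Add(442, -389), Pow(Add(Add(222, Mul(-1, Mul(15, Add(1, 15)))), -72), -1)) = Mul(53, Pow(Add(Add(222, Mul(-1, Mul(15, 16))), -72), -1)) = Mul(53, Pow(Add(Add(222, Mul(-1, 240)), -72), -1)) = Mul(53, Pow(Add(Add(222, -240), -72), -1)) = Mul(53, Pow(Add(-18, -72), -1)) = Mul(53, Pow(-90, -1)) = Mul(53, Rational(-1, 90)) = Rational(-53, 90)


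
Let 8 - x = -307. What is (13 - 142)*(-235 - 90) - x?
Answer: 41610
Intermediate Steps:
x = 315 (x = 8 - 1*(-307) = 8 + 307 = 315)
(13 - 142)*(-235 - 90) - x = (13 - 142)*(-235 - 90) - 1*315 = -129*(-325) - 315 = 41925 - 315 = 41610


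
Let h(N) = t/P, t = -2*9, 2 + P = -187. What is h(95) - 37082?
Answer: -778720/21 ≈ -37082.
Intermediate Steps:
P = -189 (P = -2 - 187 = -189)
t = -18
h(N) = 2/21 (h(N) = -18/(-189) = -18*(-1/189) = 2/21)
h(95) - 37082 = 2/21 - 37082 = -778720/21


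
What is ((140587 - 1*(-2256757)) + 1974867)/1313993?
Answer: 4372211/1313993 ≈ 3.3274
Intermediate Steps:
((140587 - 1*(-2256757)) + 1974867)/1313993 = ((140587 + 2256757) + 1974867)*(1/1313993) = (2397344 + 1974867)*(1/1313993) = 4372211*(1/1313993) = 4372211/1313993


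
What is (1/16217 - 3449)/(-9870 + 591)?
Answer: 18644144/50159181 ≈ 0.37170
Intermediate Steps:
(1/16217 - 3449)/(-9870 + 591) = (1/16217 - 3449)/(-9279) = -55932432/16217*(-1/9279) = 18644144/50159181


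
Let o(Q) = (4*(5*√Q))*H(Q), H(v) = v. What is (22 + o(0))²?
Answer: 484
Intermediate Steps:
o(Q) = 20*Q^(3/2) (o(Q) = (4*(5*√Q))*Q = (20*√Q)*Q = 20*Q^(3/2))
(22 + o(0))² = (22 + 20*0^(3/2))² = (22 + 20*0)² = (22 + 0)² = 22² = 484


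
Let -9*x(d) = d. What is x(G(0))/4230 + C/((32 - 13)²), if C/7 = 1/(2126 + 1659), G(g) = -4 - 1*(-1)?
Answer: 291043/3467885130 ≈ 8.3925e-5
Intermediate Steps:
G(g) = -3 (G(g) = -4 + 1 = -3)
C = 7/3785 (C = 7/(2126 + 1659) = 7/3785 ≈ 0.0018494)
x(d) = -d/9
x(G(0))/4230 + C/((32 - 13)²) = -⅑*(-3)/4230 + 7/(3785*((32 - 13)²)) = (⅓)*(1/4230) + 7/(3785*(19²)) = 1/12690 + (7/3785)/361 = 1/12690 + (7/3785)*(1/361) = 1/12690 + 7/1366385 = 291043/3467885130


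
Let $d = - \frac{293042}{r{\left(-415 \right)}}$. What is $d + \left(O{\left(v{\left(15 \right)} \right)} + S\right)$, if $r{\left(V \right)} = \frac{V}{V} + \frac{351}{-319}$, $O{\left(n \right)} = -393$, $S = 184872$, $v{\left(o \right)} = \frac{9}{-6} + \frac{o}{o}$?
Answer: $\frac{49691863}{16} \approx 3.1057 \cdot 10^{6}$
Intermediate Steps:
$v{\left(o \right)} = - \frac{1}{2}$ ($v{\left(o \right)} = 9 \left(- \frac{1}{6}\right) + 1 = - \frac{3}{2} + 1 = - \frac{1}{2}$)
$r{\left(V \right)} = - \frac{32}{319}$ ($r{\left(V \right)} = 1 + 351 \left(- \frac{1}{319}\right) = 1 - \frac{351}{319} = - \frac{32}{319}$)
$d = \frac{46740199}{16}$ ($d = - \frac{293042}{- \frac{32}{319}} = \left(-293042\right) \left(- \frac{319}{32}\right) = \frac{46740199}{16} \approx 2.9213 \cdot 10^{6}$)
$d + \left(O{\left(v{\left(15 \right)} \right)} + S\right) = \frac{46740199}{16} + \left(-393 + 184872\right) = \frac{46740199}{16} + 184479 = \frac{49691863}{16}$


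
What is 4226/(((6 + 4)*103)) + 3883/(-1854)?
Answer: 18619/9270 ≈ 2.0085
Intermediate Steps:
4226/(((6 + 4)*103)) + 3883/(-1854) = 4226/((10*103)) + 3883*(-1/1854) = 4226/1030 - 3883/1854 = 4226*(1/1030) - 3883/1854 = 2113/515 - 3883/1854 = 18619/9270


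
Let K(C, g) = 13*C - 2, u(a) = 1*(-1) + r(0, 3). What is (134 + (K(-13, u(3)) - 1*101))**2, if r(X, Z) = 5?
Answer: 19044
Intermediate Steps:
u(a) = 4 (u(a) = 1*(-1) + 5 = -1 + 5 = 4)
K(C, g) = -2 + 13*C
(134 + (K(-13, u(3)) - 1*101))**2 = (134 + ((-2 + 13*(-13)) - 1*101))**2 = (134 + ((-2 - 169) - 101))**2 = (134 + (-171 - 101))**2 = (134 - 272)**2 = (-138)**2 = 19044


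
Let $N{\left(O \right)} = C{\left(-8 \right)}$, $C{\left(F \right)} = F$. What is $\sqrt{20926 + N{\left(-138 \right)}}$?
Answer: $\sqrt{20918} \approx 144.63$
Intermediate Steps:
$N{\left(O \right)} = -8$
$\sqrt{20926 + N{\left(-138 \right)}} = \sqrt{20926 - 8} = \sqrt{20918}$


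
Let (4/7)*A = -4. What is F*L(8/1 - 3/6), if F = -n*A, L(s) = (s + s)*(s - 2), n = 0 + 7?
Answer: 8085/2 ≈ 4042.5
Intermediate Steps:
A = -7 (A = (7/4)*(-4) = -7)
n = 7
L(s) = 2*s*(-2 + s) (L(s) = (2*s)*(-2 + s) = 2*s*(-2 + s))
F = 49 (F = -7*(-7) = -1*(-49) = 49)
F*L(8/1 - 3/6) = 49*(2*(8/1 - 3/6)*(-2 + (8/1 - 3/6))) = 49*(2*(8*1 - 3*1/6)*(-2 + (8*1 - 3*1/6))) = 49*(2*(8 - 1/2)*(-2 + (8 - 1/2))) = 49*(2*(15/2)*(-2 + 15/2)) = 49*(2*(15/2)*(11/2)) = 49*(165/2) = 8085/2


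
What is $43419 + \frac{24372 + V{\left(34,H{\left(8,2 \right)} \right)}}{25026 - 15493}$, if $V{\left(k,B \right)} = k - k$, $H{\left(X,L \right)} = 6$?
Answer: $\frac{413937699}{9533} \approx 43422.0$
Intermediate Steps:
$V{\left(k,B \right)} = 0$
$43419 + \frac{24372 + V{\left(34,H{\left(8,2 \right)} \right)}}{25026 - 15493} = 43419 + \frac{24372 + 0}{25026 - 15493} = 43419 + \frac{24372}{9533} = \frac{413937699}{9533}$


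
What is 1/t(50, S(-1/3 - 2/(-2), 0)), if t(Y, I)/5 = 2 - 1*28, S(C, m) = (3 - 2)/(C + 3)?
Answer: -1/130 ≈ -0.0076923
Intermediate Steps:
S(C, m) = 1/(3 + C)
t(Y, I) = -130 (t(Y, I) = 5*(2 - 1*28) = 5*(2 - 28) = 5*(-26) = -130)
1/t(50, S(-1/3 - 2/(-2), 0)) = 1/(-130) = -1/130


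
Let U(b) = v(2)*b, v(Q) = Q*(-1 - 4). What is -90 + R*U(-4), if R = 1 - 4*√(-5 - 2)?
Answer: -50 - 160*I*√7 ≈ -50.0 - 423.32*I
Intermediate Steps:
v(Q) = -5*Q (v(Q) = Q*(-5) = -5*Q)
U(b) = -10*b (U(b) = (-5*2)*b = -10*b)
R = 1 - 4*I*√7 ≈ 1.0 - 10.583*I
-90 + R*U(-4) = -90 + (1 - 4*I*√7)*(-10*(-4)) = -90 + (1 - 4*I*√7)*40 = -90 + (40 - 160*I*√7) = -50 - 160*I*√7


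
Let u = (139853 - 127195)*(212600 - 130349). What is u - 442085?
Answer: 1040691073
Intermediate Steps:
u = 1041133158 (u = 12658*82251 = 1041133158)
u - 442085 = 1041133158 - 442085 = 1040691073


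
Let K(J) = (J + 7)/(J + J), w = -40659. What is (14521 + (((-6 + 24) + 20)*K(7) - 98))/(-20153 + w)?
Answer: -14461/60812 ≈ -0.23780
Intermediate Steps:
K(J) = (7 + J)/(2*J) (K(J) = (7 + J)/((2*J)) = (7 + J)*(1/(2*J)) = (7 + J)/(2*J))
(14521 + (((-6 + 24) + 20)*K(7) - 98))/(-20153 + w) = (14521 + (((-6 + 24) + 20)*((½)*(7 + 7)/7) - 98))/(-20153 - 40659) = (14521 + ((18 + 20)*((½)*(⅐)*14) - 98))/(-60812) = (14521 + (38*1 - 98))*(-1/60812) = (14521 + (38 - 98))*(-1/60812) = (14521 - 60)*(-1/60812) = 14461*(-1/60812) = -14461/60812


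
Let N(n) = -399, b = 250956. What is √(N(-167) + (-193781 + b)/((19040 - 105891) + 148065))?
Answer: I*√1491614454154/61214 ≈ 19.952*I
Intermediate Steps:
√(N(-167) + (-193781 + b)/((19040 - 105891) + 148065)) = √(-399 + (-193781 + 250956)/((19040 - 105891) + 148065)) = √(-399 + 57175/(-86851 + 148065)) = √(-399 + 57175/61214) = √(-24367211/61214) = I*√1491614454154/61214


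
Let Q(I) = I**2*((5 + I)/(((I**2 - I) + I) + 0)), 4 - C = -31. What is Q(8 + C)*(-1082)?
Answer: -51936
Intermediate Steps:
C = 35 (C = 4 - 1*(-31) = 4 + 31 = 35)
Q(I) = 5 + I (Q(I) = I**2*((5 + I)/(I**2 + 0)) = I**2*((5 + I)/(I**2)) = I**2*((5 + I)/I**2) = 5 + I)
Q(8 + C)*(-1082) = (5 + (8 + 35))*(-1082) = (5 + 43)*(-1082) = 48*(-1082) = -51936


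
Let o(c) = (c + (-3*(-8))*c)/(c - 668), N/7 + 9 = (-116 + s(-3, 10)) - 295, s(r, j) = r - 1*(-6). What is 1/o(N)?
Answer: 3587/72975 ≈ 0.049154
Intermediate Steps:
s(r, j) = 6 + r (s(r, j) = r + 6 = 6 + r)
N = -2919 (N = -63 + 7*((-116 + (6 - 3)) - 295) = -63 + 7*((-116 + 3) - 295) = -63 + 7*(-113 - 295) = -63 + 7*(-408) = -63 - 2856 = -2919)
o(c) = 25*c/(-668 + c) (o(c) = (c + 24*c)/(-668 + c) = (25*c)/(-668 + c) = 25*c/(-668 + c))
1/o(N) = 1/(25*(-2919)/(-668 - 2919)) = 1/(25*(-2919)/(-3587)) = 1/(25*(-2919)*(-1/3587)) = 1/(72975/3587) = 3587/72975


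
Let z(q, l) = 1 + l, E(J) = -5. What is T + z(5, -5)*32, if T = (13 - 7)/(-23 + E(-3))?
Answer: -1795/14 ≈ -128.21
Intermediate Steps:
T = -3/14 (T = (13 - 7)/(-23 - 5) = 6/(-28) = 6*(-1/28) = -3/14 ≈ -0.21429)
T + z(5, -5)*32 = -3/14 + (1 - 5)*32 = -3/14 - 4*32 = -3/14 - 128 = -1795/14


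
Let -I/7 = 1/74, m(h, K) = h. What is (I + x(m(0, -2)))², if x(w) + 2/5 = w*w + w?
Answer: 33489/136900 ≈ 0.24462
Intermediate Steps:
x(w) = -⅖ + w + w² (x(w) = -⅖ + (w*w + w) = -⅖ + (w² + w) = -⅖ + (w + w²) = -⅖ + w + w²)
I = -7/74 ≈ -0.094595
(I + x(m(0, -2)))² = (-7/74 + (-⅖ + 0 + 0²))² = (-7/74 + (-⅖ + 0 + 0))² = (-7/74 - ⅖)² = (-183/370)² = 33489/136900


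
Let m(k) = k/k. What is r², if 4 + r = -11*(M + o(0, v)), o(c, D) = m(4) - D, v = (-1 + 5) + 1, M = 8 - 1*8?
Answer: 1600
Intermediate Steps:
m(k) = 1
M = 0 (M = 8 - 8 = 0)
v = 5 (v = 4 + 1 = 5)
o(c, D) = 1 - D
r = 40 (r = -4 - 11*(0 + (1 - 1*5)) = -4 - 11*(0 + (1 - 5)) = -4 - 11*(0 - 4) = -4 - 11*(-4) = -4 + 44 = 40)
r² = 40² = 1600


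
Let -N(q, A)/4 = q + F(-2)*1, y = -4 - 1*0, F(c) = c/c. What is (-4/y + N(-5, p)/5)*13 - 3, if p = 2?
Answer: 258/5 ≈ 51.600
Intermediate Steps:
F(c) = 1
y = -4 (y = -4 + 0 = -4)
N(q, A) = -4 - 4*q (N(q, A) = -4*(q + 1*1) = -4*(q + 1) = -4*(1 + q) = -4 - 4*q)
(-4/y + N(-5, p)/5)*13 - 3 = (-4/(-4) + (-4 - 4*(-5))/5)*13 - 3 = (-4*(-¼) + (-4 + 20)*(⅕))*13 - 3 = (1 + 16*(⅕))*13 - 3 = (1 + 16/5)*13 - 3 = (21/5)*13 - 3 = 273/5 - 3 = 258/5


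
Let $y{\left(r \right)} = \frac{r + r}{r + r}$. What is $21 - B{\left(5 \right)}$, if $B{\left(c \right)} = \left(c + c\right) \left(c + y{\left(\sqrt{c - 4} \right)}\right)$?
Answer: $-39$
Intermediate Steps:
$y{\left(r \right)} = 1$ ($y{\left(r \right)} = \frac{2 r}{2 r} = 2 r \frac{1}{2 r} = 1$)
$B{\left(c \right)} = 2 c \left(1 + c\right)$ ($B{\left(c \right)} = \left(c + c\right) \left(c + 1\right) = 2 c \left(1 + c\right)$)
$21 - B{\left(5 \right)} = 21 - 2 \cdot 5 \left(1 + 5\right) = 21 - 2 \cdot 5 \cdot 6 = 21 - 60 = -39$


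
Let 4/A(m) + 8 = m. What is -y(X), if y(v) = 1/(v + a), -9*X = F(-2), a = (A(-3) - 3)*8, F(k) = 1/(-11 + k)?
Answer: 1287/34621 ≈ 0.037174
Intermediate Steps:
A(m) = 4/(-8 + m)
a = -296/11 (a = (4/(-8 - 3) - 3)*8 = (4/(-11) - 3)*8 = (4*(-1/11) - 3)*8 = (-4/11 - 3)*8 = -37/11*8 = -296/11 ≈ -26.909)
X = 1/117 (X = -1/(9*(-11 - 2)) = -⅑/(-13) = -⅑*(-1/13) = 1/117 ≈ 0.0085470)
y(v) = 1/(-296/11 + v) (y(v) = 1/(v - 296/11) = 1/(-296/11 + v))
-y(X) = -11/(-296 + 11*(1/117)) = -11/(-296 + 11/117) = -11/(-34621/117) = -11*(-117)/34621 = -1*(-1287/34621) = 1287/34621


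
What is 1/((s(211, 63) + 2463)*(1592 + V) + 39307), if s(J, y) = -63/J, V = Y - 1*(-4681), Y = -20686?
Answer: -211/7481133413 ≈ -2.8204e-8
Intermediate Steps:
V = -16005 (V = -20686 - 1*(-4681) = -20686 + 4681 = -16005)
1/((s(211, 63) + 2463)*(1592 + V) + 39307) = 1/((-63/211 + 2463)*(1592 - 16005) + 39307) = 1/((-63*1/211 + 2463)*(-14413) + 39307) = 1/((-63/211 + 2463)*(-14413) + 39307) = 1/((519630/211)*(-14413) + 39307) = 1/(-7489427190/211 + 39307) = 1/(-7481133413/211) = -211/7481133413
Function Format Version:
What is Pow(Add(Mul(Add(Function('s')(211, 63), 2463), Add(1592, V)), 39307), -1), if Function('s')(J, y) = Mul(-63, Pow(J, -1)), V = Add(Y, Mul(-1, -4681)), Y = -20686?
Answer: Rational(-211, 7481133413) ≈ -2.8204e-8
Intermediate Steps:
V = -16005 (V = Add(-20686, Mul(-1, -4681)) = Add(-20686, 4681) = -16005)
Pow(Add(Mul(Add(Function('s')(211, 63), 2463), Add(1592, V)), 39307), -1) = Pow(Add(Mul(Add(Mul(-63, Pow(211, -1)), 2463), Add(1592, -16005)), 39307), -1) = Pow(Add(Mul(Add(Mul(-63, Rational(1, 211)), 2463), -14413), 39307), -1) = Pow(Add(Mul(Add(Rational(-63, 211), 2463), -14413), 39307), -1) = Pow(Add(Mul(Rational(519630, 211), -14413), 39307), -1) = Pow(Add(Rational(-7489427190, 211), 39307), -1) = Pow(Rational(-7481133413, 211), -1) = Rational(-211, 7481133413)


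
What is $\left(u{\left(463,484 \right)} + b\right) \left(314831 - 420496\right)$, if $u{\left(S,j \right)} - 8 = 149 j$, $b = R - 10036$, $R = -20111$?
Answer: $-4435499705$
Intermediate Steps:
$b = -30147$ ($b = -20111 - 10036 = -30147$)
$u{\left(S,j \right)} = 8 + 149 j$
$\left(u{\left(463,484 \right)} + b\right) \left(314831 - 420496\right) = \left(\left(8 + 149 \cdot 484\right) - 30147\right) \left(314831 - 420496\right) = \left(\left(8 + 72116\right) - 30147\right) \left(-105665\right) = \left(72124 - 30147\right) \left(-105665\right) = 41977 \left(-105665\right) = -4435499705$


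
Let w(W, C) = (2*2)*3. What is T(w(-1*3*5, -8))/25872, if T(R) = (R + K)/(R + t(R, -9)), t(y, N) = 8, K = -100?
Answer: -1/5880 ≈ -0.00017007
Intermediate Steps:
w(W, C) = 12 (w(W, C) = 4*3 = 12)
T(R) = (-100 + R)/(8 + R) (T(R) = (R - 100)/(R + 8) = (-100 + R)/(8 + R))
T(w(-1*3*5, -8))/25872 = ((-100 + 12)/(8 + 12))/25872 = (-88/20)*(1/25872) = ((1/20)*(-88))*(1/25872) = -22/5*1/25872 = -1/5880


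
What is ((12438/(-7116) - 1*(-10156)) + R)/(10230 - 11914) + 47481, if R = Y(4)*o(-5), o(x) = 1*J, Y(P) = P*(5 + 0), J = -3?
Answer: 94818220961/1997224 ≈ 47475.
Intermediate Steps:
Y(P) = 5*P (Y(P) = P*5 = 5*P)
o(x) = -3 (o(x) = 1*(-3) = -3)
R = -60 (R = (5*4)*(-3) = 20*(-3) = -60)
((12438/(-7116) - 1*(-10156)) + R)/(10230 - 11914) + 47481 = ((12438/(-7116) - 1*(-10156)) - 60)/(10230 - 11914) + 47481 = ((12438*(-1/7116) + 10156) - 60)/(-1684) + 47481 = ((-2073/1186 + 10156) - 60)*(-1/1684) + 47481 = (12042943/1186 - 60)*(-1/1684) + 47481 = (11971783/1186)*(-1/1684) + 47481 = -11971783/1997224 + 47481 = 94818220961/1997224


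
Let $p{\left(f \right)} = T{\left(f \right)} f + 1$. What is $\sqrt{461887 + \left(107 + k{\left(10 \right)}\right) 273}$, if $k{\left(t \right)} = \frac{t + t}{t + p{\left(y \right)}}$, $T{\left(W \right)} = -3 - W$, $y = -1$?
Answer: $\sqrt{491518} \approx 701.08$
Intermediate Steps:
$p{\left(f \right)} = 1 + f \left(-3 - f\right)$ ($p{\left(f \right)} = \left(-3 - f\right) f + 1 = f \left(-3 - f\right) + 1 = 1 + f \left(-3 - f\right)$)
$k{\left(t \right)} = \frac{2 t}{3 + t}$ ($k{\left(t \right)} = \frac{t + t}{t - \left(-1 - \left(3 - 1\right)\right)} = \frac{2 t}{t - \left(-1 - 2\right)} = \frac{2 t}{t + \left(1 + 2\right)} = \frac{2 t}{t + 3} = \frac{2 t}{3 + t}$)
$\sqrt{461887 + \left(107 + k{\left(10 \right)}\right) 273} = \sqrt{461887 + \left(107 + 2 \cdot 10 \frac{1}{3 + 10}\right) 273} = \sqrt{461887 + \left(107 + 2 \cdot 10 \cdot \frac{1}{13}\right) 273} = \sqrt{461887 + \left(107 + \frac{20}{13}\right) 273} = \sqrt{461887 + \frac{1411}{13} \cdot 273} = \sqrt{461887 + 29631} = \sqrt{491518}$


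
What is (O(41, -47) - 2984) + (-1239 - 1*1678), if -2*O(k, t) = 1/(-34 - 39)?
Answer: -861545/146 ≈ -5901.0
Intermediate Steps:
O(k, t) = 1/146 (O(k, t) = -1/(2*(-34 - 39)) = -½/(-73) = -½*(-1/73) = 1/146)
(O(41, -47) - 2984) + (-1239 - 1*1678) = (1/146 - 2984) + (-1239 - 1*1678) = -435663/146 + (-1239 - 1678) = -435663/146 - 2917 = -861545/146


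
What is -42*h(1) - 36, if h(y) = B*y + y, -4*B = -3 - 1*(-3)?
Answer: -78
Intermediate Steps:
B = 0 (B = -(-3 - 1*(-3))/4 = -(-3 + 3)/4 = -¼*0 = 0)
h(y) = y (h(y) = 0*y + y = 0 + y = y)
-42*h(1) - 36 = -42 - 36 = -78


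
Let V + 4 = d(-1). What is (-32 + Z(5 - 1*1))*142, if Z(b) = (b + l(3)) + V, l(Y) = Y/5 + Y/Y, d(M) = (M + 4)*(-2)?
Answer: -25844/5 ≈ -5168.8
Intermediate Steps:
d(M) = -8 - 2*M (d(M) = (4 + M)*(-2) = -8 - 2*M)
V = -10 (V = -4 + (-8 - 2*(-1)) = -4 + (-8 + 2) = -4 - 6 = -10)
l(Y) = 1 + Y/5 (l(Y) = Y*(1/5) + 1 = Y/5 + 1 = 1 + Y/5)
Z(b) = -42/5 + b (Z(b) = (b + (1 + (1/5)*3)) - 10 = (b + (1 + 3/5)) - 10 = (b + 8/5) - 10 = (8/5 + b) - 10 = -42/5 + b)
(-32 + Z(5 - 1*1))*142 = (-32 + (-42/5 + (5 - 1*1)))*142 = (-32 + (-42/5 + (5 - 1)))*142 = (-32 + (-42/5 + 4))*142 = (-32 - 22/5)*142 = -182/5*142 = -25844/5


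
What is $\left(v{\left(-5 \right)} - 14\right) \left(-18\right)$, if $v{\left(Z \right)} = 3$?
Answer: $198$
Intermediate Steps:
$\left(v{\left(-5 \right)} - 14\right) \left(-18\right) = \left(3 - 14\right) \left(-18\right) = \left(-11\right) \left(-18\right) = 198$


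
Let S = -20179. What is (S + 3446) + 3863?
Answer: -12870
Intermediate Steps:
(S + 3446) + 3863 = (-20179 + 3446) + 3863 = -16733 + 3863 = -12870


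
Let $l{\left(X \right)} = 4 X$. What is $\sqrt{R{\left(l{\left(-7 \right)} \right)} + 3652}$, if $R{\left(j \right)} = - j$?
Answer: $4 \sqrt{230} \approx 60.663$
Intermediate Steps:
$\sqrt{R{\left(l{\left(-7 \right)} \right)} + 3652} = \sqrt{- 4 \left(-7\right) + 3652} = \sqrt{\left(-1\right) \left(-28\right) + 3652} = \sqrt{28 + 3652} = \sqrt{3680} = 4 \sqrt{230}$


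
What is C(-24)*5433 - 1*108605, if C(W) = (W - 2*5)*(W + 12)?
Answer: 2108059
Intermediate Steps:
C(W) = (-10 + W)*(12 + W) (C(W) = (W - 10)*(12 + W) = (-10 + W)*(12 + W))
C(-24)*5433 - 1*108605 = (-120 + (-24)**2 + 2*(-24))*5433 - 1*108605 = (-120 + 576 - 48)*5433 - 108605 = 408*5433 - 108605 = 2216664 - 108605 = 2108059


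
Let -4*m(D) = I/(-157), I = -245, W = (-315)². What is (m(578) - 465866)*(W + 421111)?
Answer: -38057907473812/157 ≈ -2.4241e+11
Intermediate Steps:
W = 99225
m(D) = -245/628 (m(D) = -(-245)/(4*(-157)) = -(-245)*(-1)/(4*157) = -¼*245/157 = -245/628)
(m(578) - 465866)*(W + 421111) = (-245/628 - 465866)*(99225 + 421111) = -292564093/628*520336 = -38057907473812/157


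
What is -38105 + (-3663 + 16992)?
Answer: -24776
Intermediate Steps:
-38105 + (-3663 + 16992) = -38105 + 13329 = -24776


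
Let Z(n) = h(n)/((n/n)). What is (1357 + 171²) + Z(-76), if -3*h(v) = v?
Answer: 91870/3 ≈ 30623.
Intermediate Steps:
h(v) = -v/3
Z(n) = -n/3 (Z(n) = (-n/3)/((n/n)) = -n/3/1 = -n/3*1 = -n/3)
(1357 + 171²) + Z(-76) = (1357 + 171²) - ⅓*(-76) = (1357 + 29241) + 76/3 = 30598 + 76/3 = 91870/3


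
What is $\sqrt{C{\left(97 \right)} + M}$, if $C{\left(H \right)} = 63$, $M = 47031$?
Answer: $\sqrt{47094} \approx 217.01$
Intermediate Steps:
$\sqrt{C{\left(97 \right)} + M} = \sqrt{63 + 47031} = \sqrt{47094}$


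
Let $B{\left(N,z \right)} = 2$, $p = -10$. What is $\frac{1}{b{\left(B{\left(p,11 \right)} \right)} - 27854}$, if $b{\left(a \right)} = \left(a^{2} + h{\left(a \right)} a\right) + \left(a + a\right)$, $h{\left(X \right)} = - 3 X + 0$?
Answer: $- \frac{1}{27858} \approx -3.5896 \cdot 10^{-5}$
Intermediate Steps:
$h{\left(X \right)} = - 3 X$
$b{\left(a \right)} = - 2 a^{2} + 2 a$ ($b{\left(a \right)} = \left(a^{2} + - 3 a a\right) + \left(a + a\right) = \left(a^{2} - 3 a^{2}\right) + 2 a = - 2 a^{2} + 2 a$)
$\frac{1}{b{\left(B{\left(p,11 \right)} \right)} - 27854} = \frac{1}{2 \cdot 2 \left(1 - 2\right) - 27854} = \frac{1}{2 \cdot 2 \left(-1\right) - 27854} = \frac{1}{-4 - 27854} = \frac{1}{-27858} = - \frac{1}{27858}$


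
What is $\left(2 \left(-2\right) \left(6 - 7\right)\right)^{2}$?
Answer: $16$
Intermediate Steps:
$\left(2 \left(-2\right) \left(6 - 7\right)\right)^{2} = \left(\left(-4\right) \left(-1\right)\right)^{2} = 4^{2} = 16$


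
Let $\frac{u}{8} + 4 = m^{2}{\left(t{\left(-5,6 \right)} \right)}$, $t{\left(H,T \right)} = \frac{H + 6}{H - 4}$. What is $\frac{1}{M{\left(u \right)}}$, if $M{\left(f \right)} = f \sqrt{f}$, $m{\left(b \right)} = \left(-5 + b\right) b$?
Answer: $\frac{531441 i \sqrt{754}}{2328641536} \approx 0.0062667 i$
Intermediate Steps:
$t{\left(H,T \right)} = \frac{6 + H}{-4 + H}$
$m{\left(b \right)} = b \left(-5 + b\right)$
$u = - \frac{193024}{6561}$ ($u = -32 + 8 \left(\frac{6 - 5}{-4 - 5} \left(-5 + \frac{6 - 5}{-4 - 5}\right)\right)^{2} = -32 + 8 \left(\frac{1}{-9} \cdot 1 \left(-5 + \frac{1}{-9} \cdot 1\right)\right)^{2} = -32 + 8 \left(\left(- \frac{1}{9}\right) 1 \left(-5 - \frac{1}{9}\right)\right)^{2} = -32 + 8 \left(- \frac{-5 - \frac{1}{9}}{9}\right)^{2} = -32 + 8 \left(\left(- \frac{1}{9}\right) \left(- \frac{46}{9}\right)\right)^{2} = -32 + 8 \left(\frac{46}{81}\right)^{2} = -32 + 8 \cdot \frac{2116}{6561} = -32 + \frac{16928}{6561} = - \frac{193024}{6561} \approx -29.42$)
$M{\left(f \right)} = f^{\frac{3}{2}}$
$\frac{1}{M{\left(u \right)}} = \frac{1}{\left(- \frac{193024}{6561}\right)^{\frac{3}{2}}} = \frac{1}{\left(- \frac{3088384}{531441}\right) i \sqrt{754}} = \frac{531441 i \sqrt{754}}{2328641536}$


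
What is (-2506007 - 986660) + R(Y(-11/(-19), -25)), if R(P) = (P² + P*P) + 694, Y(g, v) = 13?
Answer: -3491635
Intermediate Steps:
R(P) = 694 + 2*P² (R(P) = (P² + P²) + 694 = 2*P² + 694 = 694 + 2*P²)
(-2506007 - 986660) + R(Y(-11/(-19), -25)) = (-2506007 - 986660) + (694 + 2*13²) = -3492667 + (694 + 2*169) = -3492667 + (694 + 338) = -3492667 + 1032 = -3491635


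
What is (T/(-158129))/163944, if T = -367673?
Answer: 367673/25924300776 ≈ 1.4183e-5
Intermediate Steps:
(T/(-158129))/163944 = -367673/(-158129)/163944 = -367673*(-1/158129)*(1/163944) = (367673/158129)*(1/163944) = 367673/25924300776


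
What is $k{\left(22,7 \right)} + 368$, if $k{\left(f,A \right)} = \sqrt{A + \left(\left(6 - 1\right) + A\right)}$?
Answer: $368 + \sqrt{19} \approx 372.36$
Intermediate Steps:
$k{\left(f,A \right)} = \sqrt{5 + 2 A}$ ($k{\left(f,A \right)} = \sqrt{A + \left(5 + A\right)} = \sqrt{5 + 2 A}$)
$k{\left(22,7 \right)} + 368 = \sqrt{5 + 2 \cdot 7} + 368 = \sqrt{5 + 14} + 368 = \sqrt{19} + 368 = 368 + \sqrt{19}$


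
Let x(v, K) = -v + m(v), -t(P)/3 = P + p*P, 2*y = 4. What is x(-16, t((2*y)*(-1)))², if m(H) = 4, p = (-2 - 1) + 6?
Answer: 400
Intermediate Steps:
y = 2 (y = (½)*4 = 2)
p = 3 (p = -3 + 6 = 3)
t(P) = -12*P (t(P) = -3*(P + 3*P) = -12*P)
x(v, K) = 4 - v (x(v, K) = -v + 4 = 4 - v)
x(-16, t((2*y)*(-1)))² = (4 - 1*(-16))² = (4 + 16)² = 20² = 400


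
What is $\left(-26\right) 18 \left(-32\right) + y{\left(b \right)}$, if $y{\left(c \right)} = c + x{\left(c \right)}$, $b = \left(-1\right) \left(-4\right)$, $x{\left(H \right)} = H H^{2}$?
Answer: $15044$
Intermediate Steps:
$x{\left(H \right)} = H^{3}$
$b = 4$
$y{\left(c \right)} = c + c^{3}$
$\left(-26\right) 18 \left(-32\right) + y{\left(b \right)} = \left(-26\right) 18 \left(-32\right) + \left(4 + 4^{3}\right) = \left(-468\right) \left(-32\right) + \left(4 + 64\right) = 14976 + 68 = 15044$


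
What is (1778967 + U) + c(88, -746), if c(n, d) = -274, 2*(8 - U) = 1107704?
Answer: 1224849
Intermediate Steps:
U = -553844 (U = 8 - ½*1107704 = 8 - 553852 = -553844)
(1778967 + U) + c(88, -746) = (1778967 - 553844) - 274 = 1225123 - 274 = 1224849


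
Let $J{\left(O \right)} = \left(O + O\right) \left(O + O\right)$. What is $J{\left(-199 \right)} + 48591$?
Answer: $206995$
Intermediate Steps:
$J{\left(O \right)} = 4 O^{2}$ ($J{\left(O \right)} = 2 O 2 O = 4 O^{2}$)
$J{\left(-199 \right)} + 48591 = 4 \left(-199\right)^{2} + 48591 = 4 \cdot 39601 + 48591 = 158404 + 48591 = 206995$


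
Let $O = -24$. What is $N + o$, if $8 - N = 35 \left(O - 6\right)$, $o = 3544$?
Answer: $4602$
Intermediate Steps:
$N = 1058$ ($N = 8 - 35 \left(-24 - 6\right) = 8 - 35 \left(-30\right) = 8 - -1050 = 8 + 1050 = 1058$)
$N + o = 1058 + 3544 = 4602$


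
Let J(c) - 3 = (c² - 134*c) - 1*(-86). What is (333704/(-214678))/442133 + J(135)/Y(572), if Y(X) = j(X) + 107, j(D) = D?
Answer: 1518643466140/4603437066439 ≈ 0.32989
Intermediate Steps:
J(c) = 89 + c² - 134*c (J(c) = 3 + ((c² - 134*c) - 1*(-86)) = 3 + ((c² - 134*c) + 86) = 3 + (86 + c² - 134*c) = 89 + c² - 134*c)
Y(X) = 107 + X (Y(X) = X + 107 = 107 + X)
(333704/(-214678))/442133 + J(135)/Y(572) = (333704/(-214678))/442133 + (89 + 135² - 134*135)/(107 + 572) = (333704*(-1/214678))*(1/442133) + (89 + 18225 - 18090)/679 = -166852/107339*1/442133 + 224*(1/679) = -166852/47458114087 + 32/97 = 1518643466140/4603437066439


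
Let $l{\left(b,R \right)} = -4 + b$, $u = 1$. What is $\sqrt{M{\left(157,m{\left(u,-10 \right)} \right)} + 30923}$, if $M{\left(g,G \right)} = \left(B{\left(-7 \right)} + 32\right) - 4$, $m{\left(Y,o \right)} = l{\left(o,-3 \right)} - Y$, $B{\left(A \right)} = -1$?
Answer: $5 \sqrt{1238} \approx 175.93$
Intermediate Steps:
$m{\left(Y,o \right)} = -4 + o - Y$ ($m{\left(Y,o \right)} = \left(-4 + o\right) - Y = -4 + o - Y$)
$M{\left(g,G \right)} = 27$ ($M{\left(g,G \right)} = \left(-1 + 32\right) - 4 = 31 - 4 = 27$)
$\sqrt{M{\left(157,m{\left(u,-10 \right)} \right)} + 30923} = \sqrt{27 + 30923} = \sqrt{30950} = 5 \sqrt{1238}$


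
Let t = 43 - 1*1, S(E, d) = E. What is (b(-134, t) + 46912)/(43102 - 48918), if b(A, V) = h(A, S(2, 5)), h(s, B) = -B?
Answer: -23455/2908 ≈ -8.0657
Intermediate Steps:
t = 42 (t = 43 - 1 = 42)
b(A, V) = -2 (b(A, V) = -1*2 = -2)
(b(-134, t) + 46912)/(43102 - 48918) = (-2 + 46912)/(43102 - 48918) = 46910/(-5816) = 46910*(-1/5816) = -23455/2908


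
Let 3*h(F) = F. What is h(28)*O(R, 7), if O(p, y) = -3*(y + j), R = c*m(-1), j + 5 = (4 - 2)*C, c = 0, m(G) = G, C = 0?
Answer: -56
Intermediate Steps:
h(F) = F/3
j = -5 (j = -5 + (4 - 2)*0 = -5 + 2*0 = -5 + 0 = -5)
R = 0 (R = 0*(-1) = 0)
O(p, y) = 15 - 3*y (O(p, y) = -3*(y - 5) = -3*(-5 + y) = 15 - 3*y)
h(28)*O(R, 7) = ((⅓)*28)*(15 - 3*7) = 28*(15 - 21)/3 = (28/3)*(-6) = -56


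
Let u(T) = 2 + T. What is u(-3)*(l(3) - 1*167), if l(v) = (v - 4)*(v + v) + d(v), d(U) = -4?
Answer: 177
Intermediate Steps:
l(v) = -4 + 2*v*(-4 + v) (l(v) = (v - 4)*(v + v) - 4 = (-4 + v)*(2*v) - 4 = 2*v*(-4 + v) - 4 = -4 + 2*v*(-4 + v))
u(-3)*(l(3) - 1*167) = (2 - 3)*((-4 - 8*3 + 2*3**2) - 1*167) = -((-4 - 24 + 2*9) - 167) = -((-4 - 24 + 18) - 167) = -(-10 - 167) = -1*(-177) = 177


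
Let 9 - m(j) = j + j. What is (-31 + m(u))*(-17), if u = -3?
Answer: 272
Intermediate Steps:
m(j) = 9 - 2*j (m(j) = 9 - (j + j) = 9 - 2*j)
(-31 + m(u))*(-17) = (-31 + (9 - 2*(-3)))*(-17) = (-31 + (9 + 6))*(-17) = (-31 + 15)*(-17) = -16*(-17) = 272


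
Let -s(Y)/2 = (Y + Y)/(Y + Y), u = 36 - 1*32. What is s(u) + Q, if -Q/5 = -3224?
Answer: 16118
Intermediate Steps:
Q = 16120 (Q = -5*(-3224) = 16120)
u = 4 (u = 36 - 32 = 4)
s(Y) = -2 (s(Y) = -2*(Y + Y)/(Y + Y) = -2*2*Y/(2*Y) = -2*2*Y*1/(2*Y) = -2*1 = -2)
s(u) + Q = -2 + 16120 = 16118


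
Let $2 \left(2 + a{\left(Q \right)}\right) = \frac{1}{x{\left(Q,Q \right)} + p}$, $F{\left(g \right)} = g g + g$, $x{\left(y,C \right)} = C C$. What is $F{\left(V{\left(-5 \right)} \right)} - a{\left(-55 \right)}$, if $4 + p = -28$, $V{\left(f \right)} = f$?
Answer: $\frac{131691}{5986} \approx 22.0$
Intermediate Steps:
$p = -32$ ($p = -4 - 28 = -32$)
$x{\left(y,C \right)} = C^{2}$
$F{\left(g \right)} = g + g^{2}$ ($F{\left(g \right)} = g^{2} + g = g + g^{2}$)
$a{\left(Q \right)} = -2 + \frac{1}{2 \left(-32 + Q^{2}\right)}$ ($a{\left(Q \right)} = -2 + \frac{1}{2 \left(Q^{2} - 32\right)} = -2 + \frac{1}{2 \left(-32 + Q^{2}\right)}$)
$F{\left(V{\left(-5 \right)} \right)} - a{\left(-55 \right)} = - 5 \left(1 - 5\right) - \frac{129 - 4 \left(-55\right)^{2}}{2 \left(-32 + \left(-55\right)^{2}\right)} = \left(-5\right) \left(-4\right) - \frac{129 - 12100}{2 \left(-32 + 3025\right)} = 20 - \frac{129 - 12100}{2 \cdot 2993} = 20 - \frac{1}{2} \cdot \frac{1}{2993} \left(-11971\right) = 20 - - \frac{11971}{5986} = 20 + \frac{11971}{5986} = \frac{131691}{5986}$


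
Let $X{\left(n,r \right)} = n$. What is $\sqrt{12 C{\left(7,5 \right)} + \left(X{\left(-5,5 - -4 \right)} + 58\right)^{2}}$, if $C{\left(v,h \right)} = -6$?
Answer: $\sqrt{2737} \approx 52.316$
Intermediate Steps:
$\sqrt{12 C{\left(7,5 \right)} + \left(X{\left(-5,5 - -4 \right)} + 58\right)^{2}} = \sqrt{12 \left(-6\right) + \left(-5 + 58\right)^{2}} = \sqrt{-72 + 53^{2}} = \sqrt{-72 + 2809} = \sqrt{2737}$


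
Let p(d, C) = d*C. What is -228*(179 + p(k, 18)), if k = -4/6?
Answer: -38076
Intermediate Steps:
k = -2/3 (k = -4*1/6 = -2/3 ≈ -0.66667)
p(d, C) = C*d
-228*(179 + p(k, 18)) = -228*(179 + 18*(-2/3)) = -228*(179 - 12) = -228*167 = -38076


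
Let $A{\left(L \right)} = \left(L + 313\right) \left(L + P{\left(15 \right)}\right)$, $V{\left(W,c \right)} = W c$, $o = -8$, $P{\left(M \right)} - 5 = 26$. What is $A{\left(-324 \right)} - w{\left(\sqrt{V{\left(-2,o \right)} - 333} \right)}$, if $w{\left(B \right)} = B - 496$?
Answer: $3719 - i \sqrt{317} \approx 3719.0 - 17.805 i$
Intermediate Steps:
$P{\left(M \right)} = 31$ ($P{\left(M \right)} = 5 + 26 = 31$)
$A{\left(L \right)} = \left(31 + L\right) \left(313 + L\right)$ ($A{\left(L \right)} = \left(L + 313\right) \left(L + 31\right) = \left(313 + L\right) \left(31 + L\right) = \left(31 + L\right) \left(313 + L\right)$)
$w{\left(B \right)} = -496 + B$
$A{\left(-324 \right)} - w{\left(\sqrt{V{\left(-2,o \right)} - 333} \right)} = \left(9703 + \left(-324\right)^{2} + 344 \left(-324\right)\right) - \left(-496 + \sqrt{\left(-2\right) \left(-8\right) - 333}\right) = \left(9703 + 104976 - 111456\right) - \left(-496 + \sqrt{16 - 333}\right) = 3223 - \left(-496 + \sqrt{-317}\right) = 3223 - \left(-496 + i \sqrt{317}\right) = 3223 + \left(496 - i \sqrt{317}\right) = 3719 - i \sqrt{317}$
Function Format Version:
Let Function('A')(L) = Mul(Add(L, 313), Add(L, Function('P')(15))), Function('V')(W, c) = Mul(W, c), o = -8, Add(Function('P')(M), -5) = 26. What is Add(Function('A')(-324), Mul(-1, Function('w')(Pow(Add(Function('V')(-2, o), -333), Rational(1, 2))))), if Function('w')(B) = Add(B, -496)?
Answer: Add(3719, Mul(-1, I, Pow(317, Rational(1, 2)))) ≈ Add(3719.0, Mul(-17.805, I))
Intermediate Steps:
Function('P')(M) = 31 (Function('P')(M) = Add(5, 26) = 31)
Function('A')(L) = Mul(Add(31, L), Add(313, L)) (Function('A')(L) = Mul(Add(L, 313), Add(L, 31)) = Mul(Add(313, L), Add(31, L)) = Mul(Add(31, L), Add(313, L)))
Function('w')(B) = Add(-496, B)
Add(Function('A')(-324), Mul(-1, Function('w')(Pow(Add(Function('V')(-2, o), -333), Rational(1, 2))))) = Add(Add(9703, Pow(-324, 2), Mul(344, -324)), Mul(-1, Add(-496, Pow(Add(Mul(-2, -8), -333), Rational(1, 2))))) = Add(Add(9703, 104976, -111456), Mul(-1, Add(-496, Pow(Add(16, -333), Rational(1, 2))))) = Add(3223, Mul(-1, Add(-496, Pow(-317, Rational(1, 2))))) = Add(3223, Mul(-1, Add(-496, Mul(I, Pow(317, Rational(1, 2)))))) = Add(3223, Add(496, Mul(-1, I, Pow(317, Rational(1, 2))))) = Add(3719, Mul(-1, I, Pow(317, Rational(1, 2))))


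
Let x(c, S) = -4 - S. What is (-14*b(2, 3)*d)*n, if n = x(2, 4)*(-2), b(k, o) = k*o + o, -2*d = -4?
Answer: -4032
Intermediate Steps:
d = 2 (d = -1/2*(-4) = 2)
b(k, o) = o + k*o
n = 16 (n = (-4 - 1*4)*(-2) = (-4 - 4)*(-2) = -8*(-2) = 16)
(-14*b(2, 3)*d)*n = -14*3*(1 + 2)*2*16 = -14*3*3*2*16 = -126*2*16 = -14*18*16 = -252*16 = -4032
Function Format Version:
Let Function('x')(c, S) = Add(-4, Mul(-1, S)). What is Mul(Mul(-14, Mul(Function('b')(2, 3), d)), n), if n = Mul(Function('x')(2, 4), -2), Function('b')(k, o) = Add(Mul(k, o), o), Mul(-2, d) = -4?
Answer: -4032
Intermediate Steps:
d = 2 (d = Mul(Rational(-1, 2), -4) = 2)
Function('b')(k, o) = Add(o, Mul(k, o))
n = 16 (n = Mul(Add(-4, Mul(-1, 4)), -2) = Mul(Add(-4, -4), -2) = Mul(-8, -2) = 16)
Mul(Mul(-14, Mul(Function('b')(2, 3), d)), n) = Mul(Mul(-14, Mul(Mul(3, Add(1, 2)), 2)), 16) = Mul(Mul(-14, Mul(Mul(3, 3), 2)), 16) = Mul(Mul(-14, Mul(9, 2)), 16) = Mul(Mul(-14, 18), 16) = Mul(-252, 16) = -4032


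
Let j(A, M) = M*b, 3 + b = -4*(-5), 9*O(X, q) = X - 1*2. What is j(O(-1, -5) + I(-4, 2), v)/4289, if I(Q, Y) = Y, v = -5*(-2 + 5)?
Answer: -255/4289 ≈ -0.059454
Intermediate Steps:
v = -15 (v = -5*3 = -15)
O(X, q) = -2/9 + X/9 (O(X, q) = (X - 1*2)/9 = (X - 2)/9 = (-2 + X)/9 = -2/9 + X/9)
b = 17 (b = -3 - 4*(-5) = -3 + 20 = 17)
j(A, M) = 17*M (j(A, M) = M*17 = 17*M)
j(O(-1, -5) + I(-4, 2), v)/4289 = (17*(-15))/4289 = -255*1/4289 = -255/4289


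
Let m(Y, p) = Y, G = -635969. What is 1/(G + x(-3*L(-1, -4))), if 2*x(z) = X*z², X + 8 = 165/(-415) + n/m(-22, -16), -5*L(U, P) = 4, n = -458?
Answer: -4565/2903035189 ≈ -1.5725e-6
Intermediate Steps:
L(U, P) = -⅘ (L(U, P) = -⅕*4 = -⅘)
X = 11340/913 (X = -8 + (165/(-415) - 458/(-22)) = -8 + (165*(-1/415) - 458*(-1/22)) = -8 + (-33/83 + 229/11) = -8 + 18644/913 = 11340/913 ≈ 12.421)
x(z) = 5670*z²/913 (x(z) = (11340*z²/913)/2 = 5670*z²/913)
1/(G + x(-3*L(-1, -4))) = 1/(-635969 + 5670*(-3*(-⅘))²/913) = 1/(-635969 + 5670*(12/5)²/913) = 1/(-635969 + (5670/913)*(144/25)) = 1/(-635969 + 163296/4565) = 1/(-2903035189/4565) = -4565/2903035189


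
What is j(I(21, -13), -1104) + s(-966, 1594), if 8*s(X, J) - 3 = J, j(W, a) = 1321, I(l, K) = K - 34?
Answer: 12165/8 ≈ 1520.6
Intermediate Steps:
I(l, K) = -34 + K
s(X, J) = 3/8 + J/8
j(I(21, -13), -1104) + s(-966, 1594) = 1321 + (3/8 + (⅛)*1594) = 1321 + (3/8 + 797/4) = 1321 + 1597/8 = 12165/8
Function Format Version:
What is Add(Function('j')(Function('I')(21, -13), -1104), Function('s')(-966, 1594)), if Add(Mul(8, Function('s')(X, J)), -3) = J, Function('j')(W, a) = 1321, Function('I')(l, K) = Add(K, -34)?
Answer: Rational(12165, 8) ≈ 1520.6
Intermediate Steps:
Function('I')(l, K) = Add(-34, K)
Function('s')(X, J) = Add(Rational(3, 8), Mul(Rational(1, 8), J))
Add(Function('j')(Function('I')(21, -13), -1104), Function('s')(-966, 1594)) = Add(1321, Add(Rational(3, 8), Mul(Rational(1, 8), 1594))) = Add(1321, Add(Rational(3, 8), Rational(797, 4))) = Add(1321, Rational(1597, 8)) = Rational(12165, 8)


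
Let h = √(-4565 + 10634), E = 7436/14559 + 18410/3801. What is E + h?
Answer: 4703102/878393 + 17*√21 ≈ 83.258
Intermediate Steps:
E = 4703102/878393 (E = 7436*(1/14559) + 18410*(1/3801) = 7436/14559 + 2630/543 = 4703102/878393 ≈ 5.3542)
h = 17*√21 (h = √6069 = 17*√21 ≈ 77.904)
E + h = 4703102/878393 + 17*√21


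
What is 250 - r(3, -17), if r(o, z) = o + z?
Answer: 264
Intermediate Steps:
250 - r(3, -17) = 250 - (3 - 17) = 250 - 1*(-14) = 250 + 14 = 264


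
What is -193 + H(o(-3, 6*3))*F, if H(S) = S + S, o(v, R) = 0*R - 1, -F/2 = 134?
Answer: 343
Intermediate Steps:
F = -268 (F = -2*134 = -268)
o(v, R) = -1 (o(v, R) = 0 - 1 = -1)
H(S) = 2*S
-193 + H(o(-3, 6*3))*F = -193 + (2*(-1))*(-268) = -193 - 2*(-268) = -193 + 536 = 343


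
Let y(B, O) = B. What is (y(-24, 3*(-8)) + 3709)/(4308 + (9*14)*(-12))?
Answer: 3685/2796 ≈ 1.3180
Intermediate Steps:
(y(-24, 3*(-8)) + 3709)/(4308 + (9*14)*(-12)) = (-24 + 3709)/(4308 + (9*14)*(-12)) = 3685/(4308 + 126*(-12)) = 3685/(4308 - 1512) = 3685/2796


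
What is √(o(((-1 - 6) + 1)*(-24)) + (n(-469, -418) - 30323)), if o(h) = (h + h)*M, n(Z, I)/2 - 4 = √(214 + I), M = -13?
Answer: √(-34059 + 4*I*√51) ≈ 0.0774 + 184.55*I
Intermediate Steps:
n(Z, I) = 8 + 2*√(214 + I)
o(h) = -26*h (o(h) = (h + h)*(-13) = (2*h)*(-13) = -26*h)
√(o(((-1 - 6) + 1)*(-24)) + (n(-469, -418) - 30323)) = √(-26*((-1 - 6) + 1)*(-24) + ((8 + 2*√(214 - 418)) - 30323)) = √(-26*(-7 + 1)*(-24) + ((8 + 2*√(-204)) - 30323)) = √(-(-156)*(-24) + ((8 + 2*(2*I*√51)) - 30323)) = √(-26*144 + ((8 + 4*I*√51) - 30323)) = √(-3744 + (-30315 + 4*I*√51)) = √(-34059 + 4*I*√51)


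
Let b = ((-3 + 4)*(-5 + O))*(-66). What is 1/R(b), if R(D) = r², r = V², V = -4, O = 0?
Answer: 1/256 ≈ 0.0039063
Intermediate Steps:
r = 16 (r = (-4)² = 16)
b = 330 (b = ((-3 + 4)*(-5 + 0))*(-66) = (1*(-5))*(-66) = -5*(-66) = 330)
R(D) = 256 (R(D) = 16² = 256)
1/R(b) = 1/256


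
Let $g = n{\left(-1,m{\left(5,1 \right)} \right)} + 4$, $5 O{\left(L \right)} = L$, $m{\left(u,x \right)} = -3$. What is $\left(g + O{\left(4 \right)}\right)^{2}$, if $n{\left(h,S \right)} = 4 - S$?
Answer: $\frac{3481}{25} \approx 139.24$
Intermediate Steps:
$O{\left(L \right)} = \frac{L}{5}$
$g = 11$ ($g = \left(4 - -3\right) + 4 = \left(4 + 3\right) + 4 = 7 + 4 = 11$)
$\left(g + O{\left(4 \right)}\right)^{2} = \left(11 + \frac{1}{5} \cdot 4\right)^{2} = \left(11 + \frac{4}{5}\right)^{2} = \left(\frac{59}{5}\right)^{2} = \frac{3481}{25}$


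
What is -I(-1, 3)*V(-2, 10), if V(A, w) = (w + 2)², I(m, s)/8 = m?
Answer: 1152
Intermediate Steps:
I(m, s) = 8*m
V(A, w) = (2 + w)²
-I(-1, 3)*V(-2, 10) = -8*(-1)*(2 + 10)² = -(-8)*12² = -(-8)*144 = -1*(-1152) = 1152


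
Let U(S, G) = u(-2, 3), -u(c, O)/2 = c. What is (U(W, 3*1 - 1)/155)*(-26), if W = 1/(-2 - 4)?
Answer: -104/155 ≈ -0.67097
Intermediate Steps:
u(c, O) = -2*c
W = -1/6 (W = 1/(-6) = -1/6 ≈ -0.16667)
U(S, G) = 4 (U(S, G) = -2*(-2) = 4)
(U(W, 3*1 - 1)/155)*(-26) = (4/155)*(-26) = -104/155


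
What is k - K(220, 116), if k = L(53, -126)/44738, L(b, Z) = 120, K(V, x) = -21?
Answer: 469809/22369 ≈ 21.003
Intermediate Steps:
k = 60/22369 (k = 120/44738 = 120*(1/44738) = 60/22369 ≈ 0.0026823)
k - K(220, 116) = 60/22369 - 1*(-21) = 60/22369 + 21 = 469809/22369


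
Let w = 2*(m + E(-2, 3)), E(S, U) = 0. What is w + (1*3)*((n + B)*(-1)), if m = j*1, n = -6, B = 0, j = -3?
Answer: 12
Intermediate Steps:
m = -3 (m = -3*1 = -3)
w = -6 (w = 2*(-3 + 0) = 2*(-3) = -6)
w + (1*3)*((n + B)*(-1)) = -6 + (1*3)*((-6 + 0)*(-1)) = -6 + 3*(-6*(-1)) = -6 + 3*6 = -6 + 18 = 12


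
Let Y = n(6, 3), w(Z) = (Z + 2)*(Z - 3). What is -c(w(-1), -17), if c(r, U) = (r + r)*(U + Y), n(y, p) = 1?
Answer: -128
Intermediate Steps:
w(Z) = (-3 + Z)*(2 + Z) (w(Z) = (2 + Z)*(-3 + Z) = (-3 + Z)*(2 + Z))
Y = 1
c(r, U) = 2*r*(1 + U) (c(r, U) = (r + r)*(U + 1) = (2*r)*(1 + U) = 2*r*(1 + U))
-c(w(-1), -17) = -2*(-6 + (-1)² - 1*(-1))*(1 - 17) = -2*(-6 + 1 + 1)*(-16) = -2*(-4)*(-16) = -1*128 = -128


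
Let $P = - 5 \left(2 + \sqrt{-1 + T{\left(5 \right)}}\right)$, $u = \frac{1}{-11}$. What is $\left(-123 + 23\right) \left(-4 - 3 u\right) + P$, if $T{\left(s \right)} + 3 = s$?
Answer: $\frac{3935}{11} \approx 357.73$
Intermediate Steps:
$u = - \frac{1}{11} \approx -0.090909$
$T{\left(s \right)} = -3 + s$
$P = -15$ ($P = - 5 \left(2 + \sqrt{-1 + \left(-3 + 5\right)}\right) = - 5 \left(2 + \sqrt{-1 + 2}\right) = - 5 \left(2 + \sqrt{1}\right) = - 5 \left(2 + 1\right) = \left(-5\right) 3 = -15$)
$\left(-123 + 23\right) \left(-4 - 3 u\right) + P = \left(-123 + 23\right) \left(-4 - - \frac{3}{11}\right) - 15 = - 100 \left(-4 + \frac{3}{11}\right) - 15 = \left(-100\right) \left(- \frac{41}{11}\right) - 15 = \frac{4100}{11} - 15 = \frac{3935}{11}$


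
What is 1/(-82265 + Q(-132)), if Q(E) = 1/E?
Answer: -132/10858981 ≈ -1.2156e-5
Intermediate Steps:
1/(-82265 + Q(-132)) = 1/(-82265 + 1/(-132)) = 1/(-82265 - 1/132) = 1/(-10858981/132) = -132/10858981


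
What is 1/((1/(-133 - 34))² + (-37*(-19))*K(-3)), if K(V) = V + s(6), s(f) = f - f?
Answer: -27889/58817900 ≈ -0.00047416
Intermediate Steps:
s(f) = 0
K(V) = V (K(V) = V + 0 = V)
1/((1/(-133 - 34))² + (-37*(-19))*K(-3)) = 1/((1/(-133 - 34))² - 37*(-19)*(-3)) = 1/((1/(-167))² + 703*(-3)) = 1/((-1/167)² - 2109) = 1/(1/27889 - 2109) = 1/(-58817900/27889) = -27889/58817900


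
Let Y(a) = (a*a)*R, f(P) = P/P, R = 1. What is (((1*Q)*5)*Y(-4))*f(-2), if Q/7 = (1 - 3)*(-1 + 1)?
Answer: 0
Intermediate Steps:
f(P) = 1
Q = 0 (Q = 7*((1 - 3)*(-1 + 1)) = 7*(-2*0) = 7*0 = 0)
Y(a) = a² (Y(a) = (a*a)*1 = a²*1 = a²)
(((1*Q)*5)*Y(-4))*f(-2) = (((1*0)*5)*(-4)²)*1 = ((0*5)*16)*1 = (0*16)*1 = 0*1 = 0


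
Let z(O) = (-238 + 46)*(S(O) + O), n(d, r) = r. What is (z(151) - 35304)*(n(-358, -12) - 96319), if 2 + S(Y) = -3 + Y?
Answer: 8894048568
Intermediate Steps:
S(Y) = -5 + Y (S(Y) = -2 + (-3 + Y) = -5 + Y)
z(O) = 960 - 384*O (z(O) = (-238 + 46)*((-5 + O) + O) = -192*(-5 + 2*O) = 960 - 384*O)
(z(151) - 35304)*(n(-358, -12) - 96319) = ((960 - 384*151) - 35304)*(-12 - 96319) = ((960 - 57984) - 35304)*(-96331) = (-57024 - 35304)*(-96331) = -92328*(-96331) = 8894048568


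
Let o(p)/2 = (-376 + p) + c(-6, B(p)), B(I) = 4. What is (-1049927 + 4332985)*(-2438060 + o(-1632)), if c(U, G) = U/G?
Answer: -8017486997582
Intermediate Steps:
o(p) = -755 + 2*p (o(p) = 2*((-376 + p) - 6/4) = 2*((-376 + p) - 6*1/4) = 2*((-376 + p) - 3/2) = 2*(-755/2 + p) = -755 + 2*p)
(-1049927 + 4332985)*(-2438060 + o(-1632)) = (-1049927 + 4332985)*(-2438060 + (-755 + 2*(-1632))) = 3283058*(-2438060 + (-755 - 3264)) = 3283058*(-2438060 - 4019) = 3283058*(-2442079) = -8017486997582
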